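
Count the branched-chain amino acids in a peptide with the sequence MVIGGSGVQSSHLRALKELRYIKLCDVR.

The BCAAs are Val, Leu, and Ile — aliphatic side chains with a branch point.
Matching residues: V2, I3, V8, L13, L16, L19, I22, L24, V27.

9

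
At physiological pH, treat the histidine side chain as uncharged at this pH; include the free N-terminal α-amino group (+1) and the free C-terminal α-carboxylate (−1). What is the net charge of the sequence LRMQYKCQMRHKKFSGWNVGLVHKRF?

+7

The side chains ionized at physiological pH are Lys/Arg (+1) and Asp/Glu (−1); with His treated as neutral, nothing else contributes.
Positive (K, R): R2, K6, R10, K12, K13, K24, R25 → +7.
Negative (D, E): none → −0.
The N-terminus (+1) and C-terminus (−1) cancel.
Net charge = (+7) + (−0) = +7.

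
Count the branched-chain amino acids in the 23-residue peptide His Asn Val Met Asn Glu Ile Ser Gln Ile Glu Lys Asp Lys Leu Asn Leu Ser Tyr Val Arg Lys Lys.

V, L, and I make up the branched-chain aliphatic group.
Matching residues: Val3, Ile7, Ile10, Leu15, Leu17, Val20.

6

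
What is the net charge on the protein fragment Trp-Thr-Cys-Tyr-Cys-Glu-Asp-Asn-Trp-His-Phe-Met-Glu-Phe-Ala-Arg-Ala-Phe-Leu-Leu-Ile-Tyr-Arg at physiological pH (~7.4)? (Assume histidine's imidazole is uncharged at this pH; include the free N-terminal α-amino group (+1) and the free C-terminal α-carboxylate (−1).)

-1

The side chains ionized at physiological pH are Lys/Arg (+1) and Asp/Glu (−1); with His treated as neutral, nothing else contributes.
Positive (K, R): Arg16, Arg23 → +2.
Negative (D, E): Glu6, Asp7, Glu13 → −3.
The N-terminus (+1) and C-terminus (−1) cancel.
Net charge = (+2) + (−3) = −1.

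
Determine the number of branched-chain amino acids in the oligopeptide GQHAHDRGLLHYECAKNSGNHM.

2

Valine (V), leucine (L), and isoleucine (I) are the branched-chain amino acids.
Matching residues: L9, L10.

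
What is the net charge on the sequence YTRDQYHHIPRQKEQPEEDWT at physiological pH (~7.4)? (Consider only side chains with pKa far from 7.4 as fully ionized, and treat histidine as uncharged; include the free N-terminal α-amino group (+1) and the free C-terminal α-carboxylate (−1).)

Near pH 7.4, K and R contribute +1 each, D and E contribute −1 each, and every other side chain (His included, as stated) is uncharged.
Positive (K, R): R3, R11, K13 → +3.
Negative (D, E): D4, E14, E17, E18, D19 → −5.
The N-terminus (+1) and C-terminus (−1) cancel.
Net charge = (+3) + (−5) = −2.

-2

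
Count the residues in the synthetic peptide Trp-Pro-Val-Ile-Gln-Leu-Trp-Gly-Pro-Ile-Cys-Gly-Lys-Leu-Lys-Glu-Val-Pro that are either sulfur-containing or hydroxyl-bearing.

Sulfur-containing: C, M. Hydroxyl-bearing: S, T, Y.
Sulfur-containing residues here: Cys11 (1).
Hydroxyl-bearing residues here: none (0).
The two groups share no amino acid, so total = 1 + 0 = 1.

1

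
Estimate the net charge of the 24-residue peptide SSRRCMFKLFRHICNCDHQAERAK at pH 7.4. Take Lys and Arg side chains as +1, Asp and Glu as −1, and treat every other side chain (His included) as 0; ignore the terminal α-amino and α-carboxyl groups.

+4

Positive (K, R): R3, R4, K8, R11, R22, K24 → +6.
Negative (D, E): D17, E21 → −2.
Net charge = (+6) + (−2) = +4.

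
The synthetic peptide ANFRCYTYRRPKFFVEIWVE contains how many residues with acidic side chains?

2

Aspartate (D) and glutamate (E) have carboxylic-acid side chains and are the acidic amino acids.
Matching residues: E16, E20.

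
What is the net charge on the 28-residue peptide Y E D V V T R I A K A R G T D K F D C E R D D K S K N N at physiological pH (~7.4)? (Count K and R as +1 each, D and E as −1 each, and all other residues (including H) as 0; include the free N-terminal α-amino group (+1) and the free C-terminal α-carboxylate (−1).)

0

Positive (K, R): R7, K10, R12, K16, R21, K24, K26 → +7.
Negative (D, E): E2, D3, D15, D18, E20, D22, D23 → −7.
The N-terminus (+1) and C-terminus (−1) cancel.
Net charge = (+7) + (−7) = 0.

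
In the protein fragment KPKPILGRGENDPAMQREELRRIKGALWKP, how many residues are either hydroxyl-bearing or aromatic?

Hydroxyl-bearing: S, T, Y. Aromatic: F, W, Y.
Hydroxyl-bearing residues here: none (0).
Aromatic residues here: W28 (1).
(Y belongs to both groups, but none appear in this sequence.) Total = 0 + 1 = 1.

1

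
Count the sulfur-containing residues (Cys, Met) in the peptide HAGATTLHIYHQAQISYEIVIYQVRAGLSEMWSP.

1

Matching residues: M31.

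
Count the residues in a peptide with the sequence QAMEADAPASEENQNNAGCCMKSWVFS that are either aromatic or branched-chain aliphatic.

3

Aromatic: F, W, Y. Branched-chain aliphatic: I, L, V.
Aromatic residues here: W24, F26 (2).
Branched-chain aliphatic residues here: V25 (1).
The two groups share no amino acid, so total = 2 + 1 = 3.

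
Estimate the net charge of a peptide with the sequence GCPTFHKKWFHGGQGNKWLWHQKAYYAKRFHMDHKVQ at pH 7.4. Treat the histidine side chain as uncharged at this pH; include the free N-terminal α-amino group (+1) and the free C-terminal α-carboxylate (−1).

The side chains ionized at physiological pH are Lys/Arg (+1) and Asp/Glu (−1); with His treated as neutral, nothing else contributes.
Positive (K, R): K7, K8, K17, K23, K28, R29, K35 → +7.
Negative (D, E): D33 → −1.
The N-terminus (+1) and C-terminus (−1) cancel.
Net charge = (+7) + (−1) = +6.

+6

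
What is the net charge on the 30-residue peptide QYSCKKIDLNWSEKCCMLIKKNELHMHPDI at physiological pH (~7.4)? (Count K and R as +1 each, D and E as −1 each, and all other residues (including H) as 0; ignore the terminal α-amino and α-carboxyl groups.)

Positive (K, R): K5, K6, K14, K20, K21 → +5.
Negative (D, E): D8, E13, E23, D29 → −4.
Net charge = (+5) + (−4) = +1.

+1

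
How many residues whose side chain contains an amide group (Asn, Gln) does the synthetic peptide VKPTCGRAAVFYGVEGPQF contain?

1

Matching residues: Q18.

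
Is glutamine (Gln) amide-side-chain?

Asparagine (N) and glutamine (Q) have uncharged amide side chains.
Glutamine is in this group.

Yes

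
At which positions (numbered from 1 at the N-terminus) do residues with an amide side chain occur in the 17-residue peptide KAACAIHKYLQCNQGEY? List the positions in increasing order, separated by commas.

Only N (asparagine) and Q (glutamine) carry a side-chain carboxamide.
Matching residues: Q11, N13, Q14.

11, 13, 14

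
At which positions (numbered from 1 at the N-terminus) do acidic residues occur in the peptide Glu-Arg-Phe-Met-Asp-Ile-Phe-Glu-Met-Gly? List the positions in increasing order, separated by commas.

Only D (aspartate) and E (glutamate) carry a side-chain carboxylic acid.
Matching residues: Glu1, Asp5, Glu8.

1, 5, 8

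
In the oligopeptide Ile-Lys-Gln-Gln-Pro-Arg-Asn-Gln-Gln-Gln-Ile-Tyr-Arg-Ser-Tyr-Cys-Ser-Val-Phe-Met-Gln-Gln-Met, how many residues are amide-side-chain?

Only N (asparagine) and Q (glutamine) carry a side-chain carboxamide.
Matching residues: Gln3, Gln4, Asn7, Gln8, Gln9, Gln10, Gln21, Gln22.

8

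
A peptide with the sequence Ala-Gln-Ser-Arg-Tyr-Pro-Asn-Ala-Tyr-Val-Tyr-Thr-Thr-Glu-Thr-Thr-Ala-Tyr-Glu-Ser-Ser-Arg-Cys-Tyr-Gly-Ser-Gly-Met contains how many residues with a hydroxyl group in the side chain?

13

Serine (S), threonine (T), and tyrosine (Y) each carry a hydroxyl group on the side chain.
Matching residues: Ser3, Tyr5, Tyr9, Tyr11, Thr12, Thr13, Thr15, Thr16, Tyr18, Ser20, Ser21, Tyr24, Ser26.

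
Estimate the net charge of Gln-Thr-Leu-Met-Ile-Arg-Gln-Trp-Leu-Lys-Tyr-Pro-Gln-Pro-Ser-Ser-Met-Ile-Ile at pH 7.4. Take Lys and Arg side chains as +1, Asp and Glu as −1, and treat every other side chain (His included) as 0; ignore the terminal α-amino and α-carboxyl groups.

+2

Positive (K, R): Arg6, Lys10 → +2.
Negative (D, E): none → −0.
Net charge = (+2) + (−0) = +2.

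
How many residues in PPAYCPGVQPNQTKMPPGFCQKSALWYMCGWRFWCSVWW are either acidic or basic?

3

Acidic: D, E. Basic: H, K, R.
Acidic residues here: none (0).
Basic residues here: K14, K22, R32 (3).
The two groups share no amino acid, so total = 0 + 3 = 3.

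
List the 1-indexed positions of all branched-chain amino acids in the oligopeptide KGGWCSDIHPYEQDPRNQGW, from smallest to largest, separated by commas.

8

Valine (V), leucine (L), and isoleucine (I) are the branched-chain amino acids.
Matching residues: I8.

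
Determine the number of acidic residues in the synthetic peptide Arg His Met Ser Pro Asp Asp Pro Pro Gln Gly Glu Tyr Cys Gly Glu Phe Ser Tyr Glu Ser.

5

The acidic residues are Asp (D) and Glu (E), whose side chains end in a carboxylate group.
Matching residues: Asp6, Asp7, Glu12, Glu16, Glu20.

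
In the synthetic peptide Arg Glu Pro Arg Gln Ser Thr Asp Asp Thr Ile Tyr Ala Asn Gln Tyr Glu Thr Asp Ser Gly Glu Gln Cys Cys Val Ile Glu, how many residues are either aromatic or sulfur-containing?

4

Aromatic: F, W, Y. Sulfur-containing: C, M.
Aromatic residues here: Tyr12, Tyr16 (2).
Sulfur-containing residues here: Cys24, Cys25 (2).
The two groups share no amino acid, so total = 2 + 2 = 4.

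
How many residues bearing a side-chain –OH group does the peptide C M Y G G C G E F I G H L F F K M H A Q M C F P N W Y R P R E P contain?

2

The –OH-bearing residues are Ser, Thr (aliphatic alcohols), and Tyr (phenol).
Matching residues: Y3, Y27.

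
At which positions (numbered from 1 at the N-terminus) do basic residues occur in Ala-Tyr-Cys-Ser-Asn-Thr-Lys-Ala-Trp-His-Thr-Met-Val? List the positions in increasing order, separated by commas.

7, 10

The basic amino acids are Lys (K), Arg (R), and His (H).
Matching residues: Lys7, His10.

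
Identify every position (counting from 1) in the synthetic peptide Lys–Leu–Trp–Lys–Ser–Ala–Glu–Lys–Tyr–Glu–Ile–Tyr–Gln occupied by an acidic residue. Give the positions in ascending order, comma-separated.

Aspartate (D) and glutamate (E) have carboxylic-acid side chains and are the acidic amino acids.
Matching residues: Glu7, Glu10.

7, 10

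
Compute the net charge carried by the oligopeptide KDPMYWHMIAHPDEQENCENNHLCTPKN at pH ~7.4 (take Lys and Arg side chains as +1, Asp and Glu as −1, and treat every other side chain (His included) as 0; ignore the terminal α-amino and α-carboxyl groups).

Positive (K, R): K1, K27 → +2.
Negative (D, E): D2, D13, E14, E16, E19 → −5.
Net charge = (+2) + (−5) = −3.

-3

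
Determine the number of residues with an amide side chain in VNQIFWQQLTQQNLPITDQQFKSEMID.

Only N (asparagine) and Q (glutamine) carry a side-chain carboxamide.
Matching residues: N2, Q3, Q7, Q8, Q11, Q12, N13, Q19, Q20.

9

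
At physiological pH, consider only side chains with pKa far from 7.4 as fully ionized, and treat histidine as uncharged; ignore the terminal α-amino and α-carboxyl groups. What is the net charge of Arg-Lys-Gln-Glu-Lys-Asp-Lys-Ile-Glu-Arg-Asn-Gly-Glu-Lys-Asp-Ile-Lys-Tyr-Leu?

Near pH 7.4, K and R contribute +1 each, D and E contribute −1 each, and every other side chain (His included, as stated) is uncharged.
Positive (K, R): Arg1, Lys2, Lys5, Lys7, Arg10, Lys14, Lys17 → +7.
Negative (D, E): Glu4, Asp6, Glu9, Glu13, Asp15 → −5.
Net charge = (+7) + (−5) = +2.

+2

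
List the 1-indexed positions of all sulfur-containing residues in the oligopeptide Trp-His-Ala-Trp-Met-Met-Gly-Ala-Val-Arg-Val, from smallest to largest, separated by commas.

Only Cys (C) and Met (M) have a sulfur atom in the side chain.
Matching residues: Met5, Met6.

5, 6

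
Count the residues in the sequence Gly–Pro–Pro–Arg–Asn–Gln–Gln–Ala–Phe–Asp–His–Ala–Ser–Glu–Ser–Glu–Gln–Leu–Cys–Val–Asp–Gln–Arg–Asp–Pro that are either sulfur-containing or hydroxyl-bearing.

3

Sulfur-containing: C, M. Hydroxyl-bearing: S, T, Y.
Sulfur-containing residues here: Cys19 (1).
Hydroxyl-bearing residues here: Ser13, Ser15 (2).
The two groups share no amino acid, so total = 1 + 2 = 3.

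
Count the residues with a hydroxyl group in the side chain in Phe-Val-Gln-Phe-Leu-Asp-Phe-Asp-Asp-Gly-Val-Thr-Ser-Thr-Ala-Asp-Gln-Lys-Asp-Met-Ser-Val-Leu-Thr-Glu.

S, T, and Y are the three residues with a side-chain hydroxyl.
Matching residues: Thr12, Ser13, Thr14, Ser21, Thr24.

5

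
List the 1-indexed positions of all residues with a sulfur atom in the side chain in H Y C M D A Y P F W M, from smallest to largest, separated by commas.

Only Cys (C) and Met (M) have a sulfur atom in the side chain.
Matching residues: C3, M4, M11.

3, 4, 11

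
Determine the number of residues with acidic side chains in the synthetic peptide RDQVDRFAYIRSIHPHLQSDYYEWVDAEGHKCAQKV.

Aspartate (D) and glutamate (E) have carboxylic-acid side chains and are the acidic amino acids.
Matching residues: D2, D5, D20, E23, D26, E28.

6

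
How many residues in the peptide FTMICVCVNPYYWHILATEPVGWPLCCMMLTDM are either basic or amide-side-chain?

2

Basic: H, K, R. Amide-side-chain: N, Q.
Basic residues here: H14 (1).
Amide-side-chain residues here: N9 (1).
The two groups share no amino acid, so total = 1 + 1 = 2.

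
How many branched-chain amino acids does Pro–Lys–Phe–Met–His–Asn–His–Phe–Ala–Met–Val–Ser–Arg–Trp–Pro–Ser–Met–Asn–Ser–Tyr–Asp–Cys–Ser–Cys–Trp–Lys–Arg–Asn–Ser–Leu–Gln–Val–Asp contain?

Valine (V), leucine (L), and isoleucine (I) are the branched-chain amino acids.
Matching residues: Val11, Leu30, Val32.

3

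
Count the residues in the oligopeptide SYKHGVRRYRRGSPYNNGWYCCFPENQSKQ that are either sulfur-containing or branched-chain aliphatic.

Sulfur-containing: C, M. Branched-chain aliphatic: I, L, V.
Sulfur-containing residues here: C21, C22 (2).
Branched-chain aliphatic residues here: V6 (1).
The two groups share no amino acid, so total = 2 + 1 = 3.

3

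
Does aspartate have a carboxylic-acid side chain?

Yes

Only D (aspartate) and E (glutamate) carry a side-chain carboxylic acid.
Aspartate is in this group.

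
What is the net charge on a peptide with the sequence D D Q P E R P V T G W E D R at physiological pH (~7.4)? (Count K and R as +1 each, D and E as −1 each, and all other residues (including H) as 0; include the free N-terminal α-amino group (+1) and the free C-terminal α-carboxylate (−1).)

-3

Positive (K, R): R6, R14 → +2.
Negative (D, E): D1, D2, E5, E12, D13 → −5.
The N-terminus (+1) and C-terminus (−1) cancel.
Net charge = (+2) + (−5) = −3.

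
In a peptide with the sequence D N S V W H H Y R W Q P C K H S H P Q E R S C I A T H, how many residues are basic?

K, R, and H are the three residues with basic side chains (ε-amine, guanidinium, and imidazole respectively).
Matching residues: H6, H7, R9, K14, H15, H17, R21, H27.

8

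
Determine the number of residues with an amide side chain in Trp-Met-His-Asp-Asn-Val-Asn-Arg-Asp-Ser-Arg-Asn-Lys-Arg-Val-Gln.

The amide-side-chain residues are Asn (N) and Gln (Q).
Matching residues: Asn5, Asn7, Asn12, Gln16.

4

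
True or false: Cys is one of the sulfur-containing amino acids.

True

Cysteine (C, thiol) and methionine (M, thioether) are the two sulfur-containing amino acids.
Cysteine is in this group.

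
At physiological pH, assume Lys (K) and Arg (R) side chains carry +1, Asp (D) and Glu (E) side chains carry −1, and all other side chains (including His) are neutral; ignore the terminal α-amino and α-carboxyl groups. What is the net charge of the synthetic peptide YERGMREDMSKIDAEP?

-2

Positive (K, R): R3, R6, K11 → +3.
Negative (D, E): E2, E7, D8, D13, E15 → −5.
Net charge = (+3) + (−5) = −2.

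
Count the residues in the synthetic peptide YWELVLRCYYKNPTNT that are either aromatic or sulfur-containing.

5

Aromatic: F, W, Y. Sulfur-containing: C, M.
Aromatic residues here: Y1, W2, Y9, Y10 (4).
Sulfur-containing residues here: C8 (1).
The two groups share no amino acid, so total = 4 + 1 = 5.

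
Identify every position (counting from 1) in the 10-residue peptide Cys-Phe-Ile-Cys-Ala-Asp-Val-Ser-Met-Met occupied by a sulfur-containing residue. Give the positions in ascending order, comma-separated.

1, 4, 9, 10

Matching residues: Cys1, Cys4, Met9, Met10.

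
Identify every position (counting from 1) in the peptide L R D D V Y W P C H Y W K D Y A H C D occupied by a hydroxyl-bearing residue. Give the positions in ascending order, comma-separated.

6, 11, 15

The –OH-bearing residues are Ser, Thr (aliphatic alcohols), and Tyr (phenol).
Matching residues: Y6, Y11, Y15.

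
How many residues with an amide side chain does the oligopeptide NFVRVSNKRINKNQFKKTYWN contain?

6

The amide-side-chain residues are Asn (N) and Gln (Q).
Matching residues: N1, N7, N11, N13, Q14, N21.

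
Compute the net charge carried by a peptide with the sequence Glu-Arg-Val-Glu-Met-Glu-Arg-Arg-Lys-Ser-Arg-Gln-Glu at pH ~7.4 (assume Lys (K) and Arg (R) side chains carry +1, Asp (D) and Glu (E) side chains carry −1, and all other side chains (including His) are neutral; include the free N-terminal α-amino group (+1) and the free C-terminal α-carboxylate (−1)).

Positive (K, R): Arg2, Arg7, Arg8, Lys9, Arg11 → +5.
Negative (D, E): Glu1, Glu4, Glu6, Glu13 → −4.
The N-terminus (+1) and C-terminus (−1) cancel.
Net charge = (+5) + (−4) = +1.

+1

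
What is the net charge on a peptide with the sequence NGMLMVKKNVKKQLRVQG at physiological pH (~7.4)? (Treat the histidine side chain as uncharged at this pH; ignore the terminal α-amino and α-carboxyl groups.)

Near pH 7.4, K and R contribute +1 each, D and E contribute −1 each, and every other side chain (His included, as stated) is uncharged.
Positive (K, R): K7, K8, K11, K12, R15 → +5.
Negative (D, E): none → −0.
Net charge = (+5) + (−0) = +5.

+5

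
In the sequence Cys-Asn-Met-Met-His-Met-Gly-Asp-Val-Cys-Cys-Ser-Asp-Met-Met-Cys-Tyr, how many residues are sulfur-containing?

The sulfur-bearing residues are cysteine (–SH) and methionine (–S–CH₃).
Matching residues: Cys1, Met3, Met4, Met6, Cys10, Cys11, Met14, Met15, Cys16.

9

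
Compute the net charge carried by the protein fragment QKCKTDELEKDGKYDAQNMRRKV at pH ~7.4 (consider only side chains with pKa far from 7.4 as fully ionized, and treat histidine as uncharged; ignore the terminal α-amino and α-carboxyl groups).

+2

Near pH 7.4, K and R contribute +1 each, D and E contribute −1 each, and every other side chain (His included, as stated) is uncharged.
Positive (K, R): K2, K4, K10, K13, R20, R21, K22 → +7.
Negative (D, E): D6, E7, E9, D11, D15 → −5.
Net charge = (+7) + (−5) = +2.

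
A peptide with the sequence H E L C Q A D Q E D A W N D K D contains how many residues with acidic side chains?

The acidic residues are Asp (D) and Glu (E), whose side chains end in a carboxylate group.
Matching residues: E2, D7, E9, D10, D14, D16.

6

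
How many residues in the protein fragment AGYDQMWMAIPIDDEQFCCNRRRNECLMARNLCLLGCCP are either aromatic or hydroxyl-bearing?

Aromatic: F, W, Y. Hydroxyl-bearing: S, T, Y.
Aromatic residues here: Y3, W7, F17 (3).
Hydroxyl-bearing residues here: Y3 (1).
Y is in both groups, so the 1 Y residue must not be double-counted.
Total = 3 + 1 − 1 = 3.

3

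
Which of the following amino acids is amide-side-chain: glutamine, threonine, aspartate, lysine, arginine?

glutamine

Asparagine (N) and glutamine (Q) have uncharged amide side chains.
Of the listed options, only glutamine belongs to this group.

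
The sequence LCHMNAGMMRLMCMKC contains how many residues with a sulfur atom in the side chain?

Only Cys (C) and Met (M) have a sulfur atom in the side chain.
Matching residues: C2, M4, M8, M9, M12, C13, M14, C16.

8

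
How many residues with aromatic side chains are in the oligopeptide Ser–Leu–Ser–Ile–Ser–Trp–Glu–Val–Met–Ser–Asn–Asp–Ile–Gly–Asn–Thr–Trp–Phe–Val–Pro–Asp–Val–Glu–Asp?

3

Phenylalanine (F), tryptophan (W), and tyrosine (Y) have aromatic ring side chains.
Matching residues: Trp6, Trp17, Phe18.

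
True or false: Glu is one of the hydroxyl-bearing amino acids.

False

Serine (S), threonine (T), and tyrosine (Y) each carry a hydroxyl group on the side chain.
Glutamate is not in this group.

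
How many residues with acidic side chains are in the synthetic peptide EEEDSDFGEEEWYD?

Only D (aspartate) and E (glutamate) carry a side-chain carboxylic acid.
Matching residues: E1, E2, E3, D4, D6, E9, E10, E11, D14.

9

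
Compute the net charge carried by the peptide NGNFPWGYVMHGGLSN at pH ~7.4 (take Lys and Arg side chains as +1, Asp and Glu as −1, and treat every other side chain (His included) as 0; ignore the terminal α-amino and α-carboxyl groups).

0

Positive (K, R): none → +0.
Negative (D, E): none → −0.
Net charge = (+0) + (−0) = 0.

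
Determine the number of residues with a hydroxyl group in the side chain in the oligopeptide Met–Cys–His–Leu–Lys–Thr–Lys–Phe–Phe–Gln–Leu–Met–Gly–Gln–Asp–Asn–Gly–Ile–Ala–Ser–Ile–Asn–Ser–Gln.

3

The –OH-bearing residues are Ser, Thr (aliphatic alcohols), and Tyr (phenol).
Matching residues: Thr6, Ser20, Ser23.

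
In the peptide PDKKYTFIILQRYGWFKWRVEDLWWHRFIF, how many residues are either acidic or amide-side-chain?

Acidic: D, E. Amide-side-chain: N, Q.
Acidic residues here: D2, E21, D22 (3).
Amide-side-chain residues here: Q11 (1).
The two groups share no amino acid, so total = 3 + 1 = 4.

4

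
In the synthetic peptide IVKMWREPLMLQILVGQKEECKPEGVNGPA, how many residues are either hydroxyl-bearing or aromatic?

1

Hydroxyl-bearing: S, T, Y. Aromatic: F, W, Y.
Hydroxyl-bearing residues here: none (0).
Aromatic residues here: W5 (1).
(Y belongs to both groups, but none appear in this sequence.) Total = 0 + 1 = 1.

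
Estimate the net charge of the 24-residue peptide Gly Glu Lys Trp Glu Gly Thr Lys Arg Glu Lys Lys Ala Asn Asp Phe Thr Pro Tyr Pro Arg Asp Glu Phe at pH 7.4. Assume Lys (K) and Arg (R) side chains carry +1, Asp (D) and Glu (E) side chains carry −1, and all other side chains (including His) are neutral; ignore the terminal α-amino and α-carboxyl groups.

Positive (K, R): Lys3, Lys8, Arg9, Lys11, Lys12, Arg21 → +6.
Negative (D, E): Glu2, Glu5, Glu10, Asp15, Asp22, Glu23 → −6.
Net charge = (+6) + (−6) = 0.

0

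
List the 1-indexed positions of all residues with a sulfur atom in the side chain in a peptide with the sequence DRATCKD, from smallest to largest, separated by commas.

5

Only Cys (C) and Met (M) have a sulfur atom in the side chain.
Matching residues: C5.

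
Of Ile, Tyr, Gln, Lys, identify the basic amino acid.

The basic amino acids are Lys (K), Arg (R), and His (H).
Of the listed options, only Lys belongs to this group.

Lys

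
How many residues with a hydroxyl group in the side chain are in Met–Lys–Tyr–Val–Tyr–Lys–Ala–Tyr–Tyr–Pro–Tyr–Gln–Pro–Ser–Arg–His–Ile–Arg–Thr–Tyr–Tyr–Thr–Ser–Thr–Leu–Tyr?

The –OH-bearing residues are Ser, Thr (aliphatic alcohols), and Tyr (phenol).
Matching residues: Tyr3, Tyr5, Tyr8, Tyr9, Tyr11, Ser14, Thr19, Tyr20, Tyr21, Thr22, Ser23, Thr24, Tyr26.

13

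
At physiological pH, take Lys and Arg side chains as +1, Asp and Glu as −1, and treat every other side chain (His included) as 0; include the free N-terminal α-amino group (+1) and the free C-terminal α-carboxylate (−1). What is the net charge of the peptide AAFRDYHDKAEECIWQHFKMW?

Positive (K, R): R4, K9, K19 → +3.
Negative (D, E): D5, D8, E11, E12 → −4.
The N-terminus (+1) and C-terminus (−1) cancel.
Net charge = (+3) + (−4) = −1.

-1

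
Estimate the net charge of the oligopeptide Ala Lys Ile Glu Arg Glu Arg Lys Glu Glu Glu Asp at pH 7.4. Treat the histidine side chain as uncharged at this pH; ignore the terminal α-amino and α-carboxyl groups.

-2

At pH ~7.4 the Lys and Arg side chains are protonated (+1), the Asp and Glu side chains are deprotonated (−1), and with His taken as neutral all other side chains carry no charge.
Positive (K, R): Lys2, Arg5, Arg7, Lys8 → +4.
Negative (D, E): Glu4, Glu6, Glu9, Glu10, Glu11, Asp12 → −6.
Net charge = (+4) + (−6) = −2.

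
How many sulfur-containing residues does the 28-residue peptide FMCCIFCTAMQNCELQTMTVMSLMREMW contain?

Only Cys (C) and Met (M) have a sulfur atom in the side chain.
Matching residues: M2, C3, C4, C7, M10, C13, M18, M21, M24, M27.

10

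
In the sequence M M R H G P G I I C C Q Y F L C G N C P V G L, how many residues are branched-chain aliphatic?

Valine (V), leucine (L), and isoleucine (I) are the branched-chain amino acids.
Matching residues: I8, I9, L15, V21, L23.

5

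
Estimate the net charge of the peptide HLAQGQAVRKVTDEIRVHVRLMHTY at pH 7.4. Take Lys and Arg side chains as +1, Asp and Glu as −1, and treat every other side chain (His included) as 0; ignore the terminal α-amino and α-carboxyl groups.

+2

Positive (K, R): R9, K10, R16, R20 → +4.
Negative (D, E): D13, E14 → −2.
Net charge = (+4) + (−2) = +2.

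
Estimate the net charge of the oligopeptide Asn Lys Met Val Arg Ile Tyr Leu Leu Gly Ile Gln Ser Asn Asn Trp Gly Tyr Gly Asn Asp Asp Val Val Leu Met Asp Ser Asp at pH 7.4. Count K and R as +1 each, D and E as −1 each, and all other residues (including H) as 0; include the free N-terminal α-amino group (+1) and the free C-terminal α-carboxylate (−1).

Positive (K, R): Lys2, Arg5 → +2.
Negative (D, E): Asp21, Asp22, Asp27, Asp29 → −4.
The N-terminus (+1) and C-terminus (−1) cancel.
Net charge = (+2) + (−4) = −2.

-2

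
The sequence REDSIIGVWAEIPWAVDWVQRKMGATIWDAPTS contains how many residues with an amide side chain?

1

The amide-side-chain residues are Asn (N) and Gln (Q).
Matching residues: Q20.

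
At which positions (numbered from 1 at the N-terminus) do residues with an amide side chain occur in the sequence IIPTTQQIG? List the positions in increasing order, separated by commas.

6, 7

The amide-side-chain residues are Asn (N) and Gln (Q).
Matching residues: Q6, Q7.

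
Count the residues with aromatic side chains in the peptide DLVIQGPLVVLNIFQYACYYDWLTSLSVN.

The aromatic amino acids are Phe (F, benzyl), Trp (W, indole), and Tyr (Y, phenol).
Matching residues: F14, Y16, Y19, Y20, W22.

5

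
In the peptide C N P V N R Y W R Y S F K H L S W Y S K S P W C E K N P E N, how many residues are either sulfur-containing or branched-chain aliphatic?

4

Sulfur-containing: C, M. Branched-chain aliphatic: I, L, V.
Sulfur-containing residues here: C1, C24 (2).
Branched-chain aliphatic residues here: V4, L15 (2).
The two groups share no amino acid, so total = 2 + 2 = 4.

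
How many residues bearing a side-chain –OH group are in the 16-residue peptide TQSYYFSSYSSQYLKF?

10

Serine (S), threonine (T), and tyrosine (Y) each carry a hydroxyl group on the side chain.
Matching residues: T1, S3, Y4, Y5, S7, S8, Y9, S10, S11, Y13.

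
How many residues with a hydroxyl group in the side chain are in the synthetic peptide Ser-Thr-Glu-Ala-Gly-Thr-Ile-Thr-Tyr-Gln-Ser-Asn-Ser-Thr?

Serine (S), threonine (T), and tyrosine (Y) each carry a hydroxyl group on the side chain.
Matching residues: Ser1, Thr2, Thr6, Thr8, Tyr9, Ser11, Ser13, Thr14.

8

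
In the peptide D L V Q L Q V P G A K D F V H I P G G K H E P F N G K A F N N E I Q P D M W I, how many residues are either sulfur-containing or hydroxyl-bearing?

1

Sulfur-containing: C, M. Hydroxyl-bearing: S, T, Y.
Sulfur-containing residues here: M37 (1).
Hydroxyl-bearing residues here: none (0).
The two groups share no amino acid, so total = 1 + 0 = 1.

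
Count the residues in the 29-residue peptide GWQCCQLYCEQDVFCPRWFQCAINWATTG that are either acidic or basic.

Acidic: D, E. Basic: H, K, R.
Acidic residues here: E10, D12 (2).
Basic residues here: R17 (1).
The two groups share no amino acid, so total = 2 + 1 = 3.

3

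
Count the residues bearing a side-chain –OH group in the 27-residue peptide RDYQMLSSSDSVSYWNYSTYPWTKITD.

13

The –OH-bearing residues are Ser, Thr (aliphatic alcohols), and Tyr (phenol).
Matching residues: Y3, S7, S8, S9, S11, S13, Y14, Y17, S18, T19, Y20, T23, T26.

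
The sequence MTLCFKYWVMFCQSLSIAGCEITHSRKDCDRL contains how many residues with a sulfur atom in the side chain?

The sulfur-bearing residues are cysteine (–SH) and methionine (–S–CH₃).
Matching residues: M1, C4, M10, C12, C20, C29.

6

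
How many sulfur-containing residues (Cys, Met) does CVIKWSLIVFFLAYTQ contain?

1

Matching residues: C1.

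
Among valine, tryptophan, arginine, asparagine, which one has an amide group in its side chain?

asparagine

The amide-side-chain residues are Asn (N) and Gln (Q).
Of the listed options, only asparagine belongs to this group.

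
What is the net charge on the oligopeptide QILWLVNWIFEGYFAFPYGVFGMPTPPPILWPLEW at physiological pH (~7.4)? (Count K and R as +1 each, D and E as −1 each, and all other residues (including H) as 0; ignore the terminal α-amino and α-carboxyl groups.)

-2

Positive (K, R): none → +0.
Negative (D, E): E11, E34 → −2.
Net charge = (+0) + (−2) = −2.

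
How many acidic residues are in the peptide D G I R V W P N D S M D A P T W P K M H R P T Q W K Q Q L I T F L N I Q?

Only D (aspartate) and E (glutamate) carry a side-chain carboxylic acid.
Matching residues: D1, D9, D12.

3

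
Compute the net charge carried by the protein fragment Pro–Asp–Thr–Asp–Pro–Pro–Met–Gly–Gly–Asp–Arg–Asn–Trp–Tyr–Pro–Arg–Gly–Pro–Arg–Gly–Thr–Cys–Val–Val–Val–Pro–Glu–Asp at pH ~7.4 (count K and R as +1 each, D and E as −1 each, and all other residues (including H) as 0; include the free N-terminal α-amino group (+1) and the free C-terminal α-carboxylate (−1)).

Positive (K, R): Arg11, Arg16, Arg19 → +3.
Negative (D, E): Asp2, Asp4, Asp10, Glu27, Asp28 → −5.
The N-terminus (+1) and C-terminus (−1) cancel.
Net charge = (+3) + (−5) = −2.

-2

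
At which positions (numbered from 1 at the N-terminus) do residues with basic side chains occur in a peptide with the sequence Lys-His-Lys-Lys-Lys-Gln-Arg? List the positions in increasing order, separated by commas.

1, 2, 3, 4, 5, 7

The basic amino acids are Lys (K), Arg (R), and His (H).
Matching residues: Lys1, His2, Lys3, Lys4, Lys5, Arg7.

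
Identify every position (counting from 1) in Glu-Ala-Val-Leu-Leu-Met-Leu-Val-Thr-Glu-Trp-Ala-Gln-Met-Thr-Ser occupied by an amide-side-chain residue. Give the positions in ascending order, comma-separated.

13

The amide-side-chain residues are Asn (N) and Gln (Q).
Matching residues: Gln13.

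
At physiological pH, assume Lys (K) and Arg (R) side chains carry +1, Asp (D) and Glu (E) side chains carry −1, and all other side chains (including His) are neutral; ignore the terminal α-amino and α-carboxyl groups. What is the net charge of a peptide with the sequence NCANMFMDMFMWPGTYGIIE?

Positive (K, R): none → +0.
Negative (D, E): D8, E20 → −2.
Net charge = (+0) + (−2) = −2.

-2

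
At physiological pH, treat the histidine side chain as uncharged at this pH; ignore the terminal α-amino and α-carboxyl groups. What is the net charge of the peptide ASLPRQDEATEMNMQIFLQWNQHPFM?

-2

At pH ~7.4 the Lys and Arg side chains are protonated (+1), the Asp and Glu side chains are deprotonated (−1), and with His taken as neutral all other side chains carry no charge.
Positive (K, R): R5 → +1.
Negative (D, E): D7, E8, E11 → −3.
Net charge = (+1) + (−3) = −2.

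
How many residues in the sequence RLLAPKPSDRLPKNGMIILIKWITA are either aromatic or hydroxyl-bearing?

Aromatic: F, W, Y. Hydroxyl-bearing: S, T, Y.
Aromatic residues here: W22 (1).
Hydroxyl-bearing residues here: S8, T24 (2).
(Y belongs to both groups, but none appear in this sequence.) Total = 1 + 2 = 3.

3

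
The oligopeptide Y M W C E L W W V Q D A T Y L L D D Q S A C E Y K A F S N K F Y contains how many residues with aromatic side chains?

9

The aromatic amino acids are Phe (F, benzyl), Trp (W, indole), and Tyr (Y, phenol).
Matching residues: Y1, W3, W7, W8, Y14, Y24, F27, F31, Y32.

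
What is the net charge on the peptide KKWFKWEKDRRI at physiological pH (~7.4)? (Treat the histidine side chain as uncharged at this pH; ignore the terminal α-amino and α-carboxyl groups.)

+4

The side chains ionized at physiological pH are Lys/Arg (+1) and Asp/Glu (−1); with His treated as neutral, nothing else contributes.
Positive (K, R): K1, K2, K5, K8, R10, R11 → +6.
Negative (D, E): E7, D9 → −2.
Net charge = (+6) + (−2) = +4.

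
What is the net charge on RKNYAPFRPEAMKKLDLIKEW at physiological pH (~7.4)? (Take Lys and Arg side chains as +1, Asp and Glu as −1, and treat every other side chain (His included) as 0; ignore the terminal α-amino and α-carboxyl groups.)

Positive (K, R): R1, K2, R8, K13, K14, K19 → +6.
Negative (D, E): E10, D16, E20 → −3.
Net charge = (+6) + (−3) = +3.

+3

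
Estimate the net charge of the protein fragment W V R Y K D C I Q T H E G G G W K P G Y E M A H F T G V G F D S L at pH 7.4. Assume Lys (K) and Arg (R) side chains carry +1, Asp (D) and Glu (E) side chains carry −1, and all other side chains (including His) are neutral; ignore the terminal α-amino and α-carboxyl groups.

-1

Positive (K, R): R3, K5, K17 → +3.
Negative (D, E): D6, E12, E21, D31 → −4.
Net charge = (+3) + (−4) = −1.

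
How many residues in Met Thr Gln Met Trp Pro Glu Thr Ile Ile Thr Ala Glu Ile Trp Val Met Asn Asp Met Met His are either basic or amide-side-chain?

Basic: H, K, R. Amide-side-chain: N, Q.
Basic residues here: His22 (1).
Amide-side-chain residues here: Gln3, Asn18 (2).
The two groups share no amino acid, so total = 1 + 2 = 3.

3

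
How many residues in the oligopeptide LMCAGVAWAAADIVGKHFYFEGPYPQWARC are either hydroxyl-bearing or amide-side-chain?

Hydroxyl-bearing: S, T, Y. Amide-side-chain: N, Q.
Hydroxyl-bearing residues here: Y19, Y24 (2).
Amide-side-chain residues here: Q26 (1).
The two groups share no amino acid, so total = 2 + 1 = 3.

3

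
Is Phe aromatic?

Yes

The aromatic amino acids are Phe (F, benzyl), Trp (W, indole), and Tyr (Y, phenol).
Phenylalanine is in this group.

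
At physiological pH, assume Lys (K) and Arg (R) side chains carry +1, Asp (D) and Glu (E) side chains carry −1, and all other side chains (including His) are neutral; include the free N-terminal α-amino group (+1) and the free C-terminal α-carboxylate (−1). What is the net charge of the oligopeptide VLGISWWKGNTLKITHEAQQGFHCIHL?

+1

Positive (K, R): K8, K13 → +2.
Negative (D, E): E17 → −1.
The N-terminus (+1) and C-terminus (−1) cancel.
Net charge = (+2) + (−1) = +1.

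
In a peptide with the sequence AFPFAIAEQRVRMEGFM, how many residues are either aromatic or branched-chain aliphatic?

Aromatic: F, W, Y. Branched-chain aliphatic: I, L, V.
Aromatic residues here: F2, F4, F16 (3).
Branched-chain aliphatic residues here: I6, V11 (2).
The two groups share no amino acid, so total = 3 + 2 = 5.

5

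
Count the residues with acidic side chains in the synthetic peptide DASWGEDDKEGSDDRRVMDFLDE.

Only D (aspartate) and E (glutamate) carry a side-chain carboxylic acid.
Matching residues: D1, E6, D7, D8, E10, D13, D14, D19, D22, E23.

10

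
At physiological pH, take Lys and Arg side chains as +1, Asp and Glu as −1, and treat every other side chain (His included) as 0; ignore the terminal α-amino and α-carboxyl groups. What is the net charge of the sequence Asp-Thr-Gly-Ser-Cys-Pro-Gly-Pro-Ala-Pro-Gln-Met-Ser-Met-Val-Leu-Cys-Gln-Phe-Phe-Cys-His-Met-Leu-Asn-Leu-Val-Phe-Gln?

-1

Positive (K, R): none → +0.
Negative (D, E): Asp1 → −1.
Net charge = (+0) + (−1) = −1.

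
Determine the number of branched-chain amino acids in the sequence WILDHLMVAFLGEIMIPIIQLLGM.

11

Valine (V), leucine (L), and isoleucine (I) are the branched-chain amino acids.
Matching residues: I2, L3, L6, V8, L11, I14, I16, I18, I19, L21, L22.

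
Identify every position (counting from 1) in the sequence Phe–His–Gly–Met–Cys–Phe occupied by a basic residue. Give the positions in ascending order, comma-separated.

2

Matching residues: His2.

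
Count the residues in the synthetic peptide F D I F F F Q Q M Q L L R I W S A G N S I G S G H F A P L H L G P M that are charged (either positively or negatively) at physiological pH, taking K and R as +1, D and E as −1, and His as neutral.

Charged side chains at pH ~7.4: K, R (positive); D, E (negative).
Matching residues: D2, R13.

2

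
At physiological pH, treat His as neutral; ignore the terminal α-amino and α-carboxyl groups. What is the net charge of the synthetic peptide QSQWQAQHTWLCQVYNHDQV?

The side chains ionized at physiological pH are Lys/Arg (+1) and Asp/Glu (−1); with His treated as neutral, nothing else contributes.
Positive (K, R): none → +0.
Negative (D, E): D18 → −1.
Net charge = (+0) + (−1) = −1.

-1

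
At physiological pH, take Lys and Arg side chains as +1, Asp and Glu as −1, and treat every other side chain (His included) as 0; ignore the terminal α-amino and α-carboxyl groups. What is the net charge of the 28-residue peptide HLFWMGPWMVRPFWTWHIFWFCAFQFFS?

Positive (K, R): R11 → +1.
Negative (D, E): none → −0.
Net charge = (+1) + (−0) = +1.

+1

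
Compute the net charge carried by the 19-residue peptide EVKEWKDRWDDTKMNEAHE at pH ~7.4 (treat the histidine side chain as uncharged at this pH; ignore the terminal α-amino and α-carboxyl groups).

-3

Near pH 7.4, K and R contribute +1 each, D and E contribute −1 each, and every other side chain (His included, as stated) is uncharged.
Positive (K, R): K3, K6, R8, K13 → +4.
Negative (D, E): E1, E4, D7, D10, D11, E16, E19 → −7.
Net charge = (+4) + (−7) = −3.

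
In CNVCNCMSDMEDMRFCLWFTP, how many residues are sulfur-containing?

7

Cysteine (C, thiol) and methionine (M, thioether) are the two sulfur-containing amino acids.
Matching residues: C1, C4, C6, M7, M10, M13, C16.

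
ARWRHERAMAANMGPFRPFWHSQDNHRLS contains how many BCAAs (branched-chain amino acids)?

V, L, and I make up the branched-chain aliphatic group.
Matching residues: L28.

1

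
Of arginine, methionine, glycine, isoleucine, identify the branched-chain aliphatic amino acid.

isoleucine

The BCAAs are Val, Leu, and Ile — aliphatic side chains with a branch point.
Of the listed options, only isoleucine belongs to this group.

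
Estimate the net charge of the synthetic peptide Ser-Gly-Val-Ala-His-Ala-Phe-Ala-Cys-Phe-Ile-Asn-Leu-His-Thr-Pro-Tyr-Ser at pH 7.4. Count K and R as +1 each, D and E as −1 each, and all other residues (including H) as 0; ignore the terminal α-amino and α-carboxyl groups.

0

Positive (K, R): none → +0.
Negative (D, E): none → −0.
Net charge = (+0) + (−0) = 0.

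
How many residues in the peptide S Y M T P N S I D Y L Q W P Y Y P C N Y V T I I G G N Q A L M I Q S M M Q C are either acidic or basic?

Acidic: D, E. Basic: H, K, R.
Acidic residues here: D9 (1).
Basic residues here: none (0).
The two groups share no amino acid, so total = 1 + 0 = 1.

1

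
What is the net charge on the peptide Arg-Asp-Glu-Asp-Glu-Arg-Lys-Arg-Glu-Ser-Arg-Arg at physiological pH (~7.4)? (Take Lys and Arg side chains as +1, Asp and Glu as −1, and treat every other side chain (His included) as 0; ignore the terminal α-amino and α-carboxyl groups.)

+1

Positive (K, R): Arg1, Arg6, Lys7, Arg8, Arg11, Arg12 → +6.
Negative (D, E): Asp2, Glu3, Asp4, Glu5, Glu9 → −5.
Net charge = (+6) + (−5) = +1.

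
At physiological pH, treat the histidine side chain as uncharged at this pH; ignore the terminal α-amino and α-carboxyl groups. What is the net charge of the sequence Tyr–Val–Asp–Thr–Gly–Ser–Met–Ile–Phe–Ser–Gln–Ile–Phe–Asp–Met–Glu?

-3

Near pH 7.4, K and R contribute +1 each, D and E contribute −1 each, and every other side chain (His included, as stated) is uncharged.
Positive (K, R): none → +0.
Negative (D, E): Asp3, Asp14, Glu16 → −3.
Net charge = (+0) + (−3) = −3.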